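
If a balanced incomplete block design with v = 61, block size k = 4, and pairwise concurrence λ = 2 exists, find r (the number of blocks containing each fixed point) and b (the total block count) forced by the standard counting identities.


Any 2-(v, k, λ) BIBD satisfies two necessary conditions:
  (i)  Each point sits in r blocks, and counting incidences through any fixed point gives r(k − 1) = λ(v − 1), so r = λ(v − 1)/(k − 1).
  (ii) Total incidences bk = vr, so b = vr/k.
Step 1: r = λ(v − 1)/(k − 1) = 2·(61 − 1)/(4 − 1) = 2·60/3 = 120/3 = 40.
Step 2: b = vr/k = 61·40/4 = 2440/4 = 610.
Check integrality: r = 40 ∈ Z ✓, b = 610 ∈ Z ✓.
(These identities are necessary conditions: they determine r and b for any design with these parameters, but do not by themselves prove that one exists.)

r = 40, b = 610.


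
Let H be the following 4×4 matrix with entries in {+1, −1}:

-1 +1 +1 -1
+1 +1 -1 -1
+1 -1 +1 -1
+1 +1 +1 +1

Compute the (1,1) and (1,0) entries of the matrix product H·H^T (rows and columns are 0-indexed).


Row 0 of H: [-1, 1, 1, -1].
Row 1 of H: [1, 1, -1, -1].
(H·H^T)[1][1] = Σ_j H[1][j]·H[1][j] = (1)² + (1)² + (-1)² + (-1)² = 1 + 1 + 1 + 1 = 4.
(H·H^T)[1][0] = Σ_j H[1][j]·H[0][j] = (1)·(-1) + (1)·(1) + (-1)·(1) + (-1)·(-1) = -1 + 1 + -1 + 1 = 0.
So rows 1 and 0 are orthogonal; the diagonal entry equals n = 4.

(1,1) entry = 4; (1,0) entry = 0.


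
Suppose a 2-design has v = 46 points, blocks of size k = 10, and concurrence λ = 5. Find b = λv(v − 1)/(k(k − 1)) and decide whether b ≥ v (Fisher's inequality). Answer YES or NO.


r = λ(v − 1)/(k − 1) = 5·45/9 = 25.
b = vr/k = 46·25/10 = 115.
Fisher's inequality: b ≥ v ⇔ 115 ≥ 46? YES.

YES


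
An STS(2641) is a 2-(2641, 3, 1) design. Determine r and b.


An STS(v) is a 2-(v, 3, 1) BIBD: block size k = 3, λ = 1.
Replication: r(k − 1) = λ(v − 1) ⇒ r·2 = 2641 − 1 = 2640 ⇒ r = 1320.
Block count: bk = vr ⇒ b·3 = 2641·1320 = 3486120 ⇒ b = 1162040.
(Check via b = v(v − 1)/6 = 2641·2640/6 = 6972240/6 = 1162040.)

r = 1320, b = 1162040.


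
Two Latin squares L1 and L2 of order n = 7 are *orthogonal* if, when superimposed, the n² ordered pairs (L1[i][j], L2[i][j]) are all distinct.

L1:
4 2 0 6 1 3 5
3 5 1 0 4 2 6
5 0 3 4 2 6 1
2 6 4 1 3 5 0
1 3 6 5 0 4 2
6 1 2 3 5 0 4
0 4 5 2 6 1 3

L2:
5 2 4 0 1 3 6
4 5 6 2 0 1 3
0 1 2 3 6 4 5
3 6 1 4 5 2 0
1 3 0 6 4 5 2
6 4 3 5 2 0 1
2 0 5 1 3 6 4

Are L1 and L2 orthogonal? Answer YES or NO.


Form the n² = 49 superimposed pairs (L1[i][j], L2[i][j]), row by row (rows and columns indexed from 0):
row 0: (4,5) (2,2) (0,4) (6,0) (1,1) (3,3) (5,6)
row 1: (3,4) (5,5) (1,6) (0,2) (4,0) (2,1) (6,3)
row 2: (5,0) (0,1) (3,2) (4,3) (2,6) (6,4) (1,5)
row 3: (2,3) (6,6) (4,1) (1,4) (3,5) (5,2) (0,0)
row 4: (1,1) (3,3) (6,0) (5,6) (0,4) (4,5) (2,2)
row 5: (6,6) (1,4) (2,3) (3,5) (5,2) (0,0) (4,1)
row 6: (0,2) (4,0) (5,5) (2,1) (6,3) (1,6) (3,4)
Orthogonality requires all 49 pairs distinct.
But the pair (1,1) repeats: cell (0,4) has L1 = 1, L2 = 1, and cell (4,0) has L1 = 1, L2 = 1.
A repeated pair means some other pair never occurs (only 28 distinct pairs out of 49), so the squares are not orthogonal.
Conclusion: NO.

NO


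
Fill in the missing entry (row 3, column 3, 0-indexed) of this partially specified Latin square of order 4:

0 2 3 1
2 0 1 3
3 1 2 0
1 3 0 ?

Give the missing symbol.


Row 3 contains symbols [0, 1, 3] — missing [2].
Column 3 contains symbols [0, 1, 3] — missing [2].
The missing symbol must appear in both missing sets; intersection = [2].
Therefore the hidden value is 2.

Missing value = 2.


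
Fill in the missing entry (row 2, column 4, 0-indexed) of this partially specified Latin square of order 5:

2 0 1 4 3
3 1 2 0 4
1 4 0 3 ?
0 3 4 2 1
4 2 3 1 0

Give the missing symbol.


Row 2 contains symbols [0, 1, 3, 4] — missing [2].
Column 4 contains symbols [0, 1, 3, 4] — missing [2].
The missing symbol must appear in both missing sets; intersection = [2].
Therefore the hidden value is 2.

Missing value = 2.


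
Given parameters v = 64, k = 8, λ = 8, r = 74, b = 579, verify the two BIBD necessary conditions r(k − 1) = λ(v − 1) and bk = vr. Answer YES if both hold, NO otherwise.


Condition (i): r(k − 1) = 74·7 = 518; λ(v − 1) = 8·63 = 504. Match? NO.
Condition (ii): bk = 579·8 = 4632; vr = 64·74 = 4736. Match? NO.
Both conditions hold? NO.

NO


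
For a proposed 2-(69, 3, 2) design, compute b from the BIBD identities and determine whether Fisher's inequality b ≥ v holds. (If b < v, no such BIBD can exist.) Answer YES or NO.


r = λ(v − 1)/(k − 1) = 2·68/2 = 68.
b = vr/k = 69·68/3 = 1564.
Fisher's inequality: b ≥ v ⇔ 1564 ≥ 69? YES.

YES


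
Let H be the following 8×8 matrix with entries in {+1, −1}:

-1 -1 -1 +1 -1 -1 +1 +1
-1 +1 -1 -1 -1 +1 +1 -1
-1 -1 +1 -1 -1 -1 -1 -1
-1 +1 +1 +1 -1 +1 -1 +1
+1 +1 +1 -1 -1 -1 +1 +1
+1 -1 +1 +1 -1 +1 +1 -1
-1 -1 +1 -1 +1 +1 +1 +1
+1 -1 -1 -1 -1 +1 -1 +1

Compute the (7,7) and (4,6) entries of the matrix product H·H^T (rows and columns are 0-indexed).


Row 4 of H: [1, 1, 1, -1, -1, -1, 1, 1].
Row 6 of H: [-1, -1, 1, -1, 1, 1, 1, 1].
Row 7 of H: [1, -1, -1, -1, -1, 1, -1, 1].
(H·H^T)[7][7] = Σ_j H[7][j]·H[7][j] = (1)² + (-1)² + (-1)² + (-1)² + (-1)² + (1)² + (-1)² + (1)² = 1 + 1 + 1 + 1 + 1 + 1 + 1 + 1 = 8.
(H·H^T)[4][6] = Σ_j H[4][j]·H[6][j] = (1)·(-1) + (1)·(-1) + (1)·(1) + (-1)·(-1) + (-1)·(1) + (-1)·(1) + (1)·(1) + (1)·(1) = -1 + -1 + 1 + 1 + -1 + -1 + 1 + 1 = 0.
So rows 4 and 6 are orthogonal; the diagonal entry equals n = 8.

(7,7) entry = 8; (4,6) entry = 0.


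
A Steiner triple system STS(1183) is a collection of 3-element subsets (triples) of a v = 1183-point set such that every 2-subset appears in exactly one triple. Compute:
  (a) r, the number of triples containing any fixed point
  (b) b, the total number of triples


An STS(v) is a 2-(v, 3, 1) BIBD: block size k = 3, λ = 1.
Replication: r(k − 1) = λ(v − 1) ⇒ r·2 = 1183 − 1 = 1182 ⇒ r = 591.
Block count: b = v(v − 1)/6 = 1183·1182/6 = 1398306/6 = 233051.
(Check via bk = vr: 233051·3 = 699153 = 1183·591 = 699153 ✓.)

r = 591, b = 233051.


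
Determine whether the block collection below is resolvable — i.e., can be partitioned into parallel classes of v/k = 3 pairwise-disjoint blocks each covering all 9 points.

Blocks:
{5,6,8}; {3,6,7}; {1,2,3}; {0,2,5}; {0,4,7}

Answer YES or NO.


v = 9, block size k = 3, number of blocks = 5.
For resolvability, blocks must partition into parallel classes of size v/k = 3.
Total blocks must therefore be a multiple of 3: 5 = 3·1 + 2 ⇒ not divisible ✗.
Resolvable? NO.

NO


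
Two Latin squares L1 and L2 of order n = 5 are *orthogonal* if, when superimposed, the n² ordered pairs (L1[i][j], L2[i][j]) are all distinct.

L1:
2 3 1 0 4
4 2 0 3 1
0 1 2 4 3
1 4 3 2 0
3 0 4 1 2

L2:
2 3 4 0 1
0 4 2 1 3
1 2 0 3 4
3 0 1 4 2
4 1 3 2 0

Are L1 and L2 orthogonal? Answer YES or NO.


Form the n² = 25 superimposed pairs (L1[i][j], L2[i][j]), row by row (rows and columns indexed from 0):
row 0: (2,2) (3,3) (1,4) (0,0) (4,1)
row 1: (4,0) (2,4) (0,2) (3,1) (1,3)
row 2: (0,1) (1,2) (2,0) (4,3) (3,4)
row 3: (1,3) (4,0) (3,1) (2,4) (0,2)
row 4: (3,4) (0,1) (4,3) (1,2) (2,0)
Orthogonality requires all 25 pairs distinct.
But the pair (1,3) repeats: cell (1,4) has L1 = 1, L2 = 3, and cell (3,0) has L1 = 1, L2 = 3.
A repeated pair means some other pair never occurs (only 15 distinct pairs out of 25), so the squares are not orthogonal.
Conclusion: NO.

NO


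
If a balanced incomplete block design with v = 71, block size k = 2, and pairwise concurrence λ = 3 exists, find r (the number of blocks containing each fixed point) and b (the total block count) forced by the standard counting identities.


Any 2-(v, k, λ) BIBD satisfies two necessary conditions:
  (i)  Each point sits in r blocks, and counting incidences through any fixed point gives r(k − 1) = λ(v − 1), so r = λ(v − 1)/(k − 1).
  (ii) Total incidences bk = vr, so b = vr/k.
Step 1: r = λ(v − 1)/(k − 1) = 3·(71 − 1)/(2 − 1) = 3·70/1 = 210/1 = 210.
Step 2: b = vr/k = 71·210/2 = 14910/2 = 7455.
Check integrality: r = 210 ∈ Z ✓, b = 7455 ∈ Z ✓.
(These identities are necessary conditions: they determine r and b for any design with these parameters, but do not by themselves prove that one exists.)

r = 210, b = 7455.


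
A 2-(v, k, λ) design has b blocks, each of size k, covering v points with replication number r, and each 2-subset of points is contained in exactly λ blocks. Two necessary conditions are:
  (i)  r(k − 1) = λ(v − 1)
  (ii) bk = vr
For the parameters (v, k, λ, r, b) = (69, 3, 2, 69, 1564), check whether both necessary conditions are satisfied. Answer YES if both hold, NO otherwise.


Condition (i): r(k − 1) = 69·2 = 138; λ(v − 1) = 2·68 = 136. Match? NO.
Condition (ii): bk = 1564·3 = 4692; vr = 69·69 = 4761. Match? NO.
Both conditions hold? NO.

NO


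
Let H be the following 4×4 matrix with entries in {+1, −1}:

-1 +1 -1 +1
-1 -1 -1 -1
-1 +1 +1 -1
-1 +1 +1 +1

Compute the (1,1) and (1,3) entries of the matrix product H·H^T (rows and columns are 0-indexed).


Row 1 of H: [-1, -1, -1, -1].
Row 3 of H: [-1, 1, 1, 1].
(H·H^T)[1][1] = Σ_j H[1][j]·H[1][j] = (-1)² + (-1)² + (-1)² + (-1)² = 1 + 1 + 1 + 1 = 4.
(H·H^T)[1][3] = Σ_j H[1][j]·H[3][j] = (-1)·(-1) + (-1)·(1) + (-1)·(1) + (-1)·(1) = 1 + -1 + -1 + -1 = -2.
Rows 1 and 3 are not orthogonal (dot product = -2 ≠ 0), so H is not a Hadamard matrix.

(1,1) entry = 4; (1,3) entry = -2.


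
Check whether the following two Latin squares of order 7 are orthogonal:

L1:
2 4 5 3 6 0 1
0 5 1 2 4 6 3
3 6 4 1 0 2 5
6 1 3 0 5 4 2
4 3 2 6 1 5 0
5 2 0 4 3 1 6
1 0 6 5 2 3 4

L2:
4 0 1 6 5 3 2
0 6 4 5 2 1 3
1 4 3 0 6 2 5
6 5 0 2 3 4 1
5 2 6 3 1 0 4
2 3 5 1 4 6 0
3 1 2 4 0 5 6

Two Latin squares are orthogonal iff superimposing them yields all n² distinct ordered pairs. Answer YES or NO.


Form the n² = 49 superimposed pairs (L1[i][j], L2[i][j]), row by row (rows and columns indexed from 0):
row 0: (2,4) (4,0) (5,1) (3,6) (6,5) (0,3) (1,2)
row 1: (0,0) (5,6) (1,4) (2,5) (4,2) (6,1) (3,3)
row 2: (3,1) (6,4) (4,3) (1,0) (0,6) (2,2) (5,5)
row 3: (6,6) (1,5) (3,0) (0,2) (5,3) (4,4) (2,1)
row 4: (4,5) (3,2) (2,6) (6,3) (1,1) (5,0) (0,4)
row 5: (5,2) (2,3) (0,5) (4,1) (3,4) (1,6) (6,0)
row 6: (1,3) (0,1) (6,2) (5,4) (2,0) (3,5) (4,6)
Orthogonality requires all 49 pairs distinct.
Check by first coordinate: for each symbol s of L1, list the L2 entries in the n cells where L1 = s; they must all differ.
  L1 = 0: L2 entries (in reading order) 3, 0, 6, 2, 4, 5, 1 — all 7 distinct ✓
  L1 = 1: L2 entries (in reading order) 2, 4, 0, 5, 1, 6, 3 — all 7 distinct ✓
  L1 = 2: L2 entries (in reading order) 4, 5, 2, 1, 6, 3, 0 — all 7 distinct ✓
  L1 = 3: L2 entries (in reading order) 6, 3, 1, 0, 2, 4, 5 — all 7 distinct ✓
  L1 = 4: L2 entries (in reading order) 0, 2, 3, 4, 5, 1, 6 — all 7 distinct ✓
  L1 = 5: L2 entries (in reading order) 1, 6, 5, 3, 0, 2, 4 — all 7 distinct ✓
  L1 = 6: L2 entries (in reading order) 5, 1, 4, 6, 3, 0, 2 — all 7 distinct ✓
Every symbol of L1 meets every symbol of L2 exactly once, so all 49 pairs are distinct (49 of 49).
Conclusion: YES.

YES


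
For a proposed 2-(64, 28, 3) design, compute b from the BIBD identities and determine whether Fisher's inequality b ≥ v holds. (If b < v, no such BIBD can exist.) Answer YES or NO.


r = λ(v − 1)/(k − 1) = 3·63/27 = 7.
b = vr/k = 64·7/28 = 16.
Fisher's inequality: b ≥ v ⇔ 16 ≥ 64? NO.

NO


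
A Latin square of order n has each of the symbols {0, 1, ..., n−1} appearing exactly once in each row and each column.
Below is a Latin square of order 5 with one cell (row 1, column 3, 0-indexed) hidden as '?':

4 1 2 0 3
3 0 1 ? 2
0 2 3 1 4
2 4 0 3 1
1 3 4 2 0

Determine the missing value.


Row 1 contains symbols [0, 1, 2, 3] — missing [4].
Column 3 contains symbols [0, 1, 2, 3] — missing [4].
The missing symbol must appear in both missing sets; intersection = [4].
Therefore the hidden value is 4.

Missing value = 4.


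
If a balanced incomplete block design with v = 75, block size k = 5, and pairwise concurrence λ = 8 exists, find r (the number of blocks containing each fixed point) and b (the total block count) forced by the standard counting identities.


Any 2-(v, k, λ) BIBD satisfies two necessary conditions:
  (i)  Each point sits in r blocks, and counting incidences through any fixed point gives r(k − 1) = λ(v − 1), so r = λ(v − 1)/(k − 1).
  (ii) Total incidences bk = vr, so b = vr/k.
Step 1: r = λ(v − 1)/(k − 1) = 8·(75 − 1)/(5 − 1) = 8·74/4 = 592/4 = 148.
Step 2: b = vr/k = 75·148/5 = 11100/5 = 2220.
Check integrality: r = 148 ∈ Z ✓, b = 2220 ∈ Z ✓.
(These identities are necessary conditions: they determine r and b for any design with these parameters, but do not by themselves prove that one exists.)

r = 148, b = 2220.


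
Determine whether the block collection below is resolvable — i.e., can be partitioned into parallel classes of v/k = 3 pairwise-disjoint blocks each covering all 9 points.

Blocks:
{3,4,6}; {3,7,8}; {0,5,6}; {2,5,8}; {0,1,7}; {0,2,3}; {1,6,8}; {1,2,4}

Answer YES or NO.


v = 9, block size k = 3, number of blocks = 8.
For resolvability, blocks must partition into parallel classes of size v/k = 3.
Total blocks must therefore be a multiple of 3: 8 = 3·2 + 2 ⇒ not divisible ✗.
Resolvable? NO.

NO


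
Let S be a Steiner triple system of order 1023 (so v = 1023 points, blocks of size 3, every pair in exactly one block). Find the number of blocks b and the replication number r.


An STS(v) is a 2-(v, 3, 1) BIBD: block size k = 3, λ = 1.
Replication: r(k − 1) = λ(v − 1) ⇒ r·2 = 1023 − 1 = 1022 ⇒ r = 511.
Block count: bk = vr ⇒ b·3 = 1023·511 = 522753 ⇒ b = 174251.

r = 511, b = 174251.


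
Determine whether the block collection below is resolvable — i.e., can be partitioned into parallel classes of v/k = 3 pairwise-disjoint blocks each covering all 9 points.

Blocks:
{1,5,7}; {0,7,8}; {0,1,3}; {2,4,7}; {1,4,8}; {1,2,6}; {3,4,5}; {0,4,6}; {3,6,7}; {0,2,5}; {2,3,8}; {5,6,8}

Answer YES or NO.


v = 9, block size k = 3, number of blocks = 12.
For resolvability, blocks must partition into parallel classes of size v/k = 3.
Total blocks must therefore be a multiple of 3: 12 = 3·4 + 0 ⇒ divisible ✓.
Greedy packing gives 4 candidate class(es). Each should be a full parallel class (size 3, covers all 9 points).
  Class 1 (3 blocks): {1,5,7}; {0,4,6}; {2,3,8}. Points covered: [0, 1, 2, 3, 4, 5, 6, 7, 8].
  Class 2 (3 blocks): {0,7,8}; {1,2,6}; {3,4,5}. Points covered: [0, 1, 2, 3, 4, 5, 6, 7, 8].
  Class 3 (3 blocks): {0,1,3}; {2,4,7}; {5,6,8}. Points covered: [0, 1, 2, 3, 4, 5, 6, 7, 8].
  Class 4 (3 blocks): {1,4,8}; {3,6,7}; {0,2,5}. Points covered: [0, 1, 2, 3, 4, 5, 6, 7, 8].
All classes full (size 3)? YES. All classes cover every point? YES.
Resolvable? YES.

YES


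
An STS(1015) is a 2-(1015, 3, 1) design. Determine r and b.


An STS(v) is a 2-(v, 3, 1) BIBD: block size k = 3, λ = 1.
Replication: r(k − 1) = λ(v − 1) ⇒ r·2 = 1015 − 1 = 1014 ⇒ r = 507.
Block count: b = v(v − 1)/6 = 1015·1014/6 = 1029210/6 = 171535.

r = 507, b = 171535.


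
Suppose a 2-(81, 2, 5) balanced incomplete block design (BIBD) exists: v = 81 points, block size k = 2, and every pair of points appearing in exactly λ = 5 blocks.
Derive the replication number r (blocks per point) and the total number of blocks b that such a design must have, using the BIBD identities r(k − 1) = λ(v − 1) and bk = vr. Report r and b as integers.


Any 2-(v, k, λ) BIBD satisfies two necessary conditions:
  (i)  Each point sits in r blocks, and counting incidences through any fixed point gives r(k − 1) = λ(v − 1), so r = λ(v − 1)/(k − 1).
  (ii) Total incidences bk = vr, so b = vr/k.
Step 1: r = λ(v − 1)/(k − 1) = 5·(81 − 1)/(2 − 1) = 5·80/1 = 400/1 = 400.
Step 2: b = vr/k = 81·400/2 = 32400/2 = 16200.
Check integrality: r = 400 ∈ Z ✓, b = 16200 ∈ Z ✓.
(These identities are necessary conditions: they determine r and b for any design with these parameters, but do not by themselves prove that one exists.)

r = 400, b = 16200.


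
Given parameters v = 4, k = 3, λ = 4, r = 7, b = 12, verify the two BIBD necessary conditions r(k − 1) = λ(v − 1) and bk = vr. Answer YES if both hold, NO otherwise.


Condition (i): r(k − 1) = 7·2 = 14; λ(v − 1) = 4·3 = 12. Match? NO.
Condition (ii): bk = 12·3 = 36; vr = 4·7 = 28. Match? NO.
Both conditions hold? NO.

NO


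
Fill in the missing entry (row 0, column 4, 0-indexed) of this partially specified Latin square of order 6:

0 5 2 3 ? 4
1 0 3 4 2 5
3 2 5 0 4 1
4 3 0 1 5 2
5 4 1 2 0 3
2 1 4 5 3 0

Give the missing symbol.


Row 0 contains symbols [0, 2, 3, 4, 5] — missing [1].
Column 4 contains symbols [0, 2, 3, 4, 5] — missing [1].
The missing symbol must appear in both missing sets; intersection = [1].
Therefore the hidden value is 1.

Missing value = 1.


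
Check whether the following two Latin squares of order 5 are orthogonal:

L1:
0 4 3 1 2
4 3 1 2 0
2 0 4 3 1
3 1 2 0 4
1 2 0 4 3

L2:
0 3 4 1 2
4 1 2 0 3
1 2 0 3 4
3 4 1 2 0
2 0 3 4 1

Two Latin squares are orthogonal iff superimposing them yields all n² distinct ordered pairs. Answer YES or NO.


Form the n² = 25 superimposed pairs (L1[i][j], L2[i][j]), row by row (rows and columns indexed from 0):
row 0: (0,0) (4,3) (3,4) (1,1) (2,2)
row 1: (4,4) (3,1) (1,2) (2,0) (0,3)
row 2: (2,1) (0,2) (4,0) (3,3) (1,4)
row 3: (3,3) (1,4) (2,1) (0,2) (4,0)
row 4: (1,2) (2,0) (0,3) (4,4) (3,1)
Orthogonality requires all 25 pairs distinct.
But the pair (3,3) repeats: cell (2,3) has L1 = 3, L2 = 3, and cell (3,0) has L1 = 3, L2 = 3.
A repeated pair means some other pair never occurs (only 15 distinct pairs out of 25), so the squares are not orthogonal.
Conclusion: NO.

NO


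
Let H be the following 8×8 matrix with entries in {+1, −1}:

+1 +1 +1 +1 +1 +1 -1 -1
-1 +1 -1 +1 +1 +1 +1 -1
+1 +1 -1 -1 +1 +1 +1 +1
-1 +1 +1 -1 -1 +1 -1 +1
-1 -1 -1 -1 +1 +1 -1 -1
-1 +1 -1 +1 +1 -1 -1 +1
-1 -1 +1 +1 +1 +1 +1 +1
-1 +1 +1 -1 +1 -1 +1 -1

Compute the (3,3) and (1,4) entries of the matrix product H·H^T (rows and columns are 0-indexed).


Row 1 of H: [-1, 1, -1, 1, 1, 1, 1, -1].
Row 3 of H: [-1, 1, 1, -1, -1, 1, -1, 1].
Row 4 of H: [-1, -1, -1, -1, 1, 1, -1, -1].
(H·H^T)[3][3] = Σ_j H[3][j]·H[3][j] = (-1)² + (1)² + (1)² + (-1)² + (-1)² + (1)² + (-1)² + (1)² = 1 + 1 + 1 + 1 + 1 + 1 + 1 + 1 = 8.
(H·H^T)[1][4] = Σ_j H[1][j]·H[4][j] = (-1)·(-1) + (1)·(-1) + (-1)·(-1) + (1)·(-1) + (1)·(1) + (1)·(1) + (1)·(-1) + (-1)·(-1) = 1 + -1 + 1 + -1 + 1 + 1 + -1 + 1 = 2.
Rows 1 and 4 are not orthogonal (dot product = 2 ≠ 0), so H is not a Hadamard matrix.

(3,3) entry = 8; (1,4) entry = 2.


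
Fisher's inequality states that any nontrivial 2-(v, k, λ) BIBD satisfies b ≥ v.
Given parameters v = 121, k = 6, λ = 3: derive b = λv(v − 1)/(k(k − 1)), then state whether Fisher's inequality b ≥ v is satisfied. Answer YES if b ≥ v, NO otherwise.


b = λv(v − 1)/(k(k − 1)) = 3·121·120/(6·5) = 43560/30 = 1452.
Compare with v = 121: b ≥ v, so Fisher's inequality holds.

YES


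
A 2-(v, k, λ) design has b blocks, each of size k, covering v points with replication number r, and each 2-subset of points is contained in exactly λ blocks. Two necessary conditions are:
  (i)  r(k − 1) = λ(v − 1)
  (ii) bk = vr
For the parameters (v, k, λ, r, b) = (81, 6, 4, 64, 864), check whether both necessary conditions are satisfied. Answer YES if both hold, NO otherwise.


Condition (i): r(k − 1) = 64·5 = 320; λ(v − 1) = 4·80 = 320. Match? YES.
Condition (ii): bk = 864·6 = 5184; vr = 81·64 = 5184. Match? YES.
Both conditions hold? YES.

YES


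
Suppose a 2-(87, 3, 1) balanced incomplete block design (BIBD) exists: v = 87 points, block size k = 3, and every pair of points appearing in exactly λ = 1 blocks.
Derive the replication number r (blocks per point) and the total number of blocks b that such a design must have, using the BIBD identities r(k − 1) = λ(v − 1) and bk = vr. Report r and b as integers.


Any 2-(v, k, λ) BIBD satisfies two necessary conditions:
  (i)  Each point sits in r blocks, and counting incidences through any fixed point gives r(k − 1) = λ(v − 1), so r = λ(v − 1)/(k − 1).
  (ii) Total incidences bk = vr, so b = vr/k.
Step 1: r = λ(v − 1)/(k − 1) = 1·(87 − 1)/(3 − 1) = 1·86/2 = 86/2 = 43.
Step 2: b = vr/k = 87·43/3 = 3741/3 = 1247.
Check integrality: r = 43 ∈ Z ✓, b = 1247 ∈ Z ✓.
(These identities are necessary conditions: they determine r and b for any design with these parameters, but do not by themselves prove that one exists.)

r = 43, b = 1247.


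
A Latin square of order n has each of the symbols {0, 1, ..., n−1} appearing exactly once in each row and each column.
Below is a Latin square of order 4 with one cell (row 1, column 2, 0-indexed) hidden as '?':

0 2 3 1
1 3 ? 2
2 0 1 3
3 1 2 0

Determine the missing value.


Row 1 contains symbols [1, 2, 3] — missing [0].
Column 2 contains symbols [1, 2, 3] — missing [0].
The missing symbol must appear in both missing sets; intersection = [0].
Therefore the hidden value is 0.

Missing value = 0.


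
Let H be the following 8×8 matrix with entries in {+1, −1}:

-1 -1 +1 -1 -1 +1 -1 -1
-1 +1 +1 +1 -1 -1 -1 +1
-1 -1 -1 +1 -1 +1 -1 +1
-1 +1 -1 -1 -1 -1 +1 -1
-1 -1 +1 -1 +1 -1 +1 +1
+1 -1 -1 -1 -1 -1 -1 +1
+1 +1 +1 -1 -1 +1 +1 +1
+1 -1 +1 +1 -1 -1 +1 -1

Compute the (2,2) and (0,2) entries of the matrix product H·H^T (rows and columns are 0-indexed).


Row 0 of H: [-1, -1, 1, -1, -1, 1, -1, -1].
Row 2 of H: [-1, -1, -1, 1, -1, 1, -1, 1].
(H·H^T)[2][2] = Σ_j H[2][j]·H[2][j] = (-1)² + (-1)² + (-1)² + (1)² + (-1)² + (1)² + (-1)² + (1)² = 1 + 1 + 1 + 1 + 1 + 1 + 1 + 1 = 8.
(H·H^T)[0][2] = Σ_j H[0][j]·H[2][j] = (-1)·(-1) + (-1)·(-1) + (1)·(-1) + (-1)·(1) + (-1)·(-1) + (1)·(1) + (-1)·(-1) + (-1)·(1) = 1 + 1 + -1 + -1 + 1 + 1 + 1 + -1 = 2.
Rows 0 and 2 are not orthogonal (dot product = 2 ≠ 0), so H is not a Hadamard matrix.

(2,2) entry = 8; (0,2) entry = 2.


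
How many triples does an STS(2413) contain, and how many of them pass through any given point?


An STS(v) is a 2-(v, 3, 1) BIBD: block size k = 3, λ = 1.
Replication: r(k − 1) = λ(v − 1) ⇒ r·2 = 2413 − 1 = 2412 ⇒ r = 1206.
Block count: b = v(v − 1)/6 = 2413·2412/6 = 5820156/6 = 970026.

r = 1206, b = 970026.


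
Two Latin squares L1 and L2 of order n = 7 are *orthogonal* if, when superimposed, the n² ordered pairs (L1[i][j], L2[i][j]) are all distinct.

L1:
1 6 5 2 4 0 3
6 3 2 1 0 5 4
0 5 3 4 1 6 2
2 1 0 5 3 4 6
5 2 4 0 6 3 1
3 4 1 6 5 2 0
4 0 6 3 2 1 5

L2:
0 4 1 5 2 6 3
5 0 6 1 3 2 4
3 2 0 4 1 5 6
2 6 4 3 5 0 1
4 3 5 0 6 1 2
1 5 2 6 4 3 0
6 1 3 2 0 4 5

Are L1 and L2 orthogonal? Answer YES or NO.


Form the n² = 49 superimposed pairs (L1[i][j], L2[i][j]), row by row (rows and columns indexed from 0):
row 0: (1,0) (6,4) (5,1) (2,5) (4,2) (0,6) (3,3)
row 1: (6,5) (3,0) (2,6) (1,1) (0,3) (5,2) (4,4)
row 2: (0,3) (5,2) (3,0) (4,4) (1,1) (6,5) (2,6)
row 3: (2,2) (1,6) (0,4) (5,3) (3,5) (4,0) (6,1)
row 4: (5,4) (2,3) (4,5) (0,0) (6,6) (3,1) (1,2)
row 5: (3,1) (4,5) (1,2) (6,6) (5,4) (2,3) (0,0)
row 6: (4,6) (0,1) (6,3) (3,2) (2,0) (1,4) (5,5)
Orthogonality requires all 49 pairs distinct.
But the pair (0,3) repeats: cell (1,4) has L1 = 0, L2 = 3, and cell (2,0) has L1 = 0, L2 = 3.
A repeated pair means some other pair never occurs (only 35 distinct pairs out of 49), so the squares are not orthogonal.
Conclusion: NO.

NO


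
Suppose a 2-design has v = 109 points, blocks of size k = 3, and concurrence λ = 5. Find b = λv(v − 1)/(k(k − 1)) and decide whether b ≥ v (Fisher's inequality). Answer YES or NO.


b = λv(v − 1)/(k(k − 1)) = 5·109·108/(3·2) = 58860/6 = 9810.
Compare with v = 109: b ≥ v, so Fisher's inequality holds.

YES


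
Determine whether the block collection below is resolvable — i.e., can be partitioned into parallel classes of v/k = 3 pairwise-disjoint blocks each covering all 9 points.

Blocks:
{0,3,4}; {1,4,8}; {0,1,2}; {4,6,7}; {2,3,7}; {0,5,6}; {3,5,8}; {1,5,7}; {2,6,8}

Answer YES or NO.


v = 9, block size k = 3, number of blocks = 9.
For resolvability, blocks must partition into parallel classes of size v/k = 3.
Total blocks must therefore be a multiple of 3: 9 = 3·3 + 0 ⇒ divisible ✓.
Greedy packing gives 3 candidate class(es). Each should be a full parallel class (size 3, covers all 9 points).
  Class 1 (3 blocks): {0,3,4}; {1,5,7}; {2,6,8}. Points covered: [0, 1, 2, 3, 4, 5, 6, 7, 8].
  Class 2 (3 blocks): {1,4,8}; {2,3,7}; {0,5,6}. Points covered: [0, 1, 2, 3, 4, 5, 6, 7, 8].
  Class 3 (3 blocks): {0,1,2}; {4,6,7}; {3,5,8}. Points covered: [0, 1, 2, 3, 4, 5, 6, 7, 8].
All classes full (size 3)? YES. All classes cover every point? YES.
Resolvable? YES.

YES


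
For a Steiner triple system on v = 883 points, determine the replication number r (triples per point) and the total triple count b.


An STS(v) is a 2-(v, 3, 1) BIBD: block size k = 3, λ = 1.
Replication: r(k − 1) = λ(v − 1) ⇒ r·2 = 883 − 1 = 882 ⇒ r = 441.
Block count: b = v(v − 1)/6 = 883·882/6 = 778806/6 = 129801.

r = 441, b = 129801.


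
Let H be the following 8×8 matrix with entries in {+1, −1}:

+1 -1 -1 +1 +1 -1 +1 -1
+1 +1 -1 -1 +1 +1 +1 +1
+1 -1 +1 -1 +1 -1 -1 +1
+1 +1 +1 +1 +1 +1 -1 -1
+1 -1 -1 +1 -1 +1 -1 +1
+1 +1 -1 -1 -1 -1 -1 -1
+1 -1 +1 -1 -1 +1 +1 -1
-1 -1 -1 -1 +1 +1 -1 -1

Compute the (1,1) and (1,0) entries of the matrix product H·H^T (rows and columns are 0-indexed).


Row 0 of H: [1, -1, -1, 1, 1, -1, 1, -1].
Row 1 of H: [1, 1, -1, -1, 1, 1, 1, 1].
(H·H^T)[1][1] = Σ_j H[1][j]·H[1][j] = (1)² + (1)² + (-1)² + (-1)² + (1)² + (1)² + (1)² + (1)² = 1 + 1 + 1 + 1 + 1 + 1 + 1 + 1 = 8.
(H·H^T)[1][0] = Σ_j H[1][j]·H[0][j] = (1)·(1) + (1)·(-1) + (-1)·(-1) + (-1)·(1) + (1)·(1) + (1)·(-1) + (1)·(1) + (1)·(-1) = 1 + -1 + 1 + -1 + 1 + -1 + 1 + -1 = 0.
So rows 1 and 0 are orthogonal; the diagonal entry equals n = 8.

(1,1) entry = 8; (1,0) entry = 0.


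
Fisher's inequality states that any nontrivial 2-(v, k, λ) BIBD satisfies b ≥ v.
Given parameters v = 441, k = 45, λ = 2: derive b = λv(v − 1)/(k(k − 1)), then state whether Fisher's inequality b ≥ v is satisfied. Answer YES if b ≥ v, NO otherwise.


b = λv(v − 1)/(k(k − 1)) = 2·441·440/(45·44) = 388080/1980 = 196.
Compare with v = 441: b < v, so Fisher's inequality fails.

NO


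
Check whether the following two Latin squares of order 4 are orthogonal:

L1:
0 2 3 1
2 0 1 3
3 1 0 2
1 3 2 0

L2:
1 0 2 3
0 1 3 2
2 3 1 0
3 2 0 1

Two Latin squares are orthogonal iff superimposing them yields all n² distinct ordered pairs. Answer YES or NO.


Form the n² = 16 superimposed pairs (L1[i][j], L2[i][j]), row by row (rows and columns indexed from 0):
row 0: (0,1) (2,0) (3,2) (1,3)
row 1: (2,0) (0,1) (1,3) (3,2)
row 2: (3,2) (1,3) (0,1) (2,0)
row 3: (1,3) (3,2) (2,0) (0,1)
Orthogonality requires all 16 pairs distinct.
But the pair (2,0) repeats: cell (0,1) has L1 = 2, L2 = 0, and cell (1,0) has L1 = 2, L2 = 0.
A repeated pair means some other pair never occurs (only 4 distinct pairs out of 16), so the squares are not orthogonal.
Conclusion: NO.

NO


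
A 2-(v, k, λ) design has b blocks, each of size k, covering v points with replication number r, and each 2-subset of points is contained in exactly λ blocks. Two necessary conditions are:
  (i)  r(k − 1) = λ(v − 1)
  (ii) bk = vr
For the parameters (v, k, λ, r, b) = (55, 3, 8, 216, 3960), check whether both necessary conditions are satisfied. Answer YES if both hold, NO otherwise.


Condition (i): r(k − 1) = 216·2 = 432; λ(v − 1) = 8·54 = 432. Match? YES.
Condition (ii): bk = 3960·3 = 11880; vr = 55·216 = 11880. Match? YES.
Both conditions hold? YES.

YES


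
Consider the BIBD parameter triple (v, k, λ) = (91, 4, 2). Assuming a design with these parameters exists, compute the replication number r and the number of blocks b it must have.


Any 2-(v, k, λ) BIBD satisfies two necessary conditions:
  (i)  Each point sits in r blocks, and counting incidences through any fixed point gives r(k − 1) = λ(v − 1), so r = λ(v − 1)/(k − 1).
  (ii) Total incidences bk = vr, so b = vr/k.
Step 1: r = λ(v − 1)/(k − 1) = 2·(91 − 1)/(4 − 1) = 2·90/3 = 180/3 = 60.
Step 2: b = vr/k = 91·60/4 = 5460/4 = 1365.
Check integrality: r = 60 ∈ Z ✓, b = 1365 ∈ Z ✓.
(These identities are necessary conditions: they determine r and b for any design with these parameters, but do not by themselves prove that one exists.)

r = 60, b = 1365.


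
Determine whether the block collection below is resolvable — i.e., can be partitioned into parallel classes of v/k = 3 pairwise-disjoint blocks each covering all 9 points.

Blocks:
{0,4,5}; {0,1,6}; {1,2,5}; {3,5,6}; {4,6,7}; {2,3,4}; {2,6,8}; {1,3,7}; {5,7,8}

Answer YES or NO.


v = 9, block size k = 3, number of blocks = 9.
For resolvability, blocks must partition into parallel classes of size v/k = 3.
Total blocks must therefore be a multiple of 3: 9 = 3·3 + 0 ⇒ divisible ✓.
Consider block {1,2,5}. The only other block(s) in the collection disjoint from it are {4,6,7} — just 1 block(s). Any parallel class containing {1,2,5} would need 2 other blocks each disjoint from it, so no parallel class of size 3 can contain {1,2,5}.
Since every block must belong to some parallel class in a resolution, the collection cannot be partitioned into parallel classes.
Resolvable? NO.

NO


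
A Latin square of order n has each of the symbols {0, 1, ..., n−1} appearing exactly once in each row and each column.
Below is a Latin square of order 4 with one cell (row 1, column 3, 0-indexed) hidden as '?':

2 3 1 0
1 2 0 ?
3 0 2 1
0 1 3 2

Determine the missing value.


Row 1 contains symbols [0, 1, 2] — missing [3].
Column 3 contains symbols [0, 1, 2] — missing [3].
The missing symbol must appear in both missing sets; intersection = [3].
Therefore the hidden value is 3.

Missing value = 3.


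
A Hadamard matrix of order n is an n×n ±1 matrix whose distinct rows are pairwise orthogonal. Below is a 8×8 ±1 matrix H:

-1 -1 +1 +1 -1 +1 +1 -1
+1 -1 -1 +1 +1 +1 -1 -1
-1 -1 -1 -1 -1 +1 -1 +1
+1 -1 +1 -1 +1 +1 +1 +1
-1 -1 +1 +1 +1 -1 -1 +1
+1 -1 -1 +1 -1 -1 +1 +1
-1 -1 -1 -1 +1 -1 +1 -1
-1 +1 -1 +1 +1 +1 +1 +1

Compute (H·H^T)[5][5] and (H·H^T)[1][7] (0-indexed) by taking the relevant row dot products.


Row 1 of H: [1, -1, -1, 1, 1, 1, -1, -1].
Row 5 of H: [1, -1, -1, 1, -1, -1, 1, 1].
Row 7 of H: [-1, 1, -1, 1, 1, 1, 1, 1].
(H·H^T)[5][5] = Σ_j H[5][j]·H[5][j] = (1)² + (-1)² + (-1)² + (1)² + (-1)² + (-1)² + (1)² + (1)² = 1 + 1 + 1 + 1 + 1 + 1 + 1 + 1 = 8.
(H·H^T)[1][7] = Σ_j H[1][j]·H[7][j] = (1)·(-1) + (-1)·(1) + (-1)·(-1) + (1)·(1) + (1)·(1) + (1)·(1) + (-1)·(1) + (-1)·(1) = -1 + -1 + 1 + 1 + 1 + 1 + -1 + -1 = 0.
So rows 1 and 7 are orthogonal; the diagonal entry equals n = 8.

(5,5) entry = 8; (1,7) entry = 0.


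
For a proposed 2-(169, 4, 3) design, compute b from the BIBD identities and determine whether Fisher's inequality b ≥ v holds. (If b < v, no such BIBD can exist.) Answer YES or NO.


r = λ(v − 1)/(k − 1) = 3·168/3 = 168.
b = vr/k = 169·168/4 = 7098.
Fisher's inequality: b ≥ v ⇔ 7098 ≥ 169? YES.

YES


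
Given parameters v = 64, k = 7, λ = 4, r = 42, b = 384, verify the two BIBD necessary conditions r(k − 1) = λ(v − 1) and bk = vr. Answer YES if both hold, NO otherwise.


Condition (i): r(k − 1) = 42·6 = 252; λ(v − 1) = 4·63 = 252. Match? YES.
Condition (ii): bk = 384·7 = 2688; vr = 64·42 = 2688. Match? YES.
Both conditions hold? YES.

YES


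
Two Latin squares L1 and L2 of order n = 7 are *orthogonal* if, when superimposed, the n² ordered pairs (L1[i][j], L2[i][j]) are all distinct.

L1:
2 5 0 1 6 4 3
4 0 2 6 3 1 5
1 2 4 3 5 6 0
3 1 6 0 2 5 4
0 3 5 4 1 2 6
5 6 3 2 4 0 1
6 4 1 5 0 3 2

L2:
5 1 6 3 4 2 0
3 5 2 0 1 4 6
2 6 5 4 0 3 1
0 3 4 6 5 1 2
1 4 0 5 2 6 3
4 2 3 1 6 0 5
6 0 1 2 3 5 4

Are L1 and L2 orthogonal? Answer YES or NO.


Form the n² = 49 superimposed pairs (L1[i][j], L2[i][j]), row by row (rows and columns indexed from 0):
row 0: (2,5) (5,1) (0,6) (1,3) (6,4) (4,2) (3,0)
row 1: (4,3) (0,5) (2,2) (6,0) (3,1) (1,4) (5,6)
row 2: (1,2) (2,6) (4,5) (3,4) (5,0) (6,3) (0,1)
row 3: (3,0) (1,3) (6,4) (0,6) (2,5) (5,1) (4,2)
row 4: (0,1) (3,4) (5,0) (4,5) (1,2) (2,6) (6,3)
row 5: (5,4) (6,2) (3,3) (2,1) (4,6) (0,0) (1,5)
row 6: (6,6) (4,0) (1,1) (5,2) (0,3) (3,5) (2,4)
Orthogonality requires all 49 pairs distinct.
But the pair (3,0) repeats: cell (0,6) has L1 = 3, L2 = 0, and cell (3,0) has L1 = 3, L2 = 0.
A repeated pair means some other pair never occurs (only 35 distinct pairs out of 49), so the squares are not orthogonal.
Conclusion: NO.

NO


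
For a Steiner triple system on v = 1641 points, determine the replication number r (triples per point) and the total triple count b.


An STS(v) is a 2-(v, 3, 1) BIBD: block size k = 3, λ = 1.
Replication: r(k − 1) = λ(v − 1) ⇒ r·2 = 1641 − 1 = 1640 ⇒ r = 820.
Block count: b = v(v − 1)/6 = 1641·1640/6 = 2691240/6 = 448540.

r = 820, b = 448540.


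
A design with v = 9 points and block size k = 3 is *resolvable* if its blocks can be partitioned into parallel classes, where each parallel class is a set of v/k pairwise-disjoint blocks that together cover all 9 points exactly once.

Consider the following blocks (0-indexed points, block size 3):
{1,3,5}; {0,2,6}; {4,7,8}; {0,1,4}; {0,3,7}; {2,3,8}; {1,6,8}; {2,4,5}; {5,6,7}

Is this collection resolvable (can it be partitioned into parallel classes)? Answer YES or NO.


v = 9, block size k = 3, number of blocks = 9.
For resolvability, blocks must partition into parallel classes of size v/k = 3.
Total blocks must therefore be a multiple of 3: 9 = 3·3 + 0 ⇒ divisible ✓.
Greedy packing gives 3 candidate class(es). Each should be a full parallel class (size 3, covers all 9 points).
  Class 1 (3 blocks): {1,3,5}; {0,2,6}; {4,7,8}. Points covered: [0, 1, 2, 3, 4, 5, 6, 7, 8].
  Class 2 (3 blocks): {0,1,4}; {2,3,8}; {5,6,7}. Points covered: [0, 1, 2, 3, 4, 5, 6, 7, 8].
  Class 3 (3 blocks): {0,3,7}; {1,6,8}; {2,4,5}. Points covered: [0, 1, 2, 3, 4, 5, 6, 7, 8].
All classes full (size 3)? YES. All classes cover every point? YES.
Resolvable? YES.

YES


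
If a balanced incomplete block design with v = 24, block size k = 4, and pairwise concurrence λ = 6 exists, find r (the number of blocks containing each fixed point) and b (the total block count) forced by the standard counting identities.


Any 2-(v, k, λ) BIBD satisfies two necessary conditions:
  (i)  Each point sits in r blocks, and counting incidences through any fixed point gives r(k − 1) = λ(v − 1), so r = λ(v − 1)/(k − 1).
  (ii) Total incidences bk = vr, so b = vr/k.
Step 1: r = λ(v − 1)/(k − 1) = 6·(24 − 1)/(4 − 1) = 6·23/3 = 138/3 = 46.
Step 2: b = vr/k = 24·46/4 = 1104/4 = 276.
Check integrality: r = 46 ∈ Z ✓, b = 276 ∈ Z ✓.
(These identities are necessary conditions: they determine r and b for any design with these parameters, but do not by themselves prove that one exists.)

r = 46, b = 276.


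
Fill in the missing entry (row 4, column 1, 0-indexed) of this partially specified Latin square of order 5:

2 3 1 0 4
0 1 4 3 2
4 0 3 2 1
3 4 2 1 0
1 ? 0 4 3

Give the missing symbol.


Row 4 contains symbols [0, 1, 3, 4] — missing [2].
Column 1 contains symbols [0, 1, 3, 4] — missing [2].
The missing symbol must appear in both missing sets; intersection = [2].
Therefore the hidden value is 2.

Missing value = 2.


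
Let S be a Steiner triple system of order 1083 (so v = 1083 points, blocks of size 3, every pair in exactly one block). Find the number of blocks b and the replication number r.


An STS(v) is a 2-(v, 3, 1) BIBD: block size k = 3, λ = 1.
Replication: r(k − 1) = λ(v − 1) ⇒ r·2 = 1083 − 1 = 1082 ⇒ r = 541.
Block count: bk = vr ⇒ b·3 = 1083·541 = 585903 ⇒ b = 195301.

r = 541, b = 195301.


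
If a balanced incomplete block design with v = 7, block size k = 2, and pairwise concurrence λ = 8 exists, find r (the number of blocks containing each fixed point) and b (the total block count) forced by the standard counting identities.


Any 2-(v, k, λ) BIBD satisfies two necessary conditions:
  (i)  Each point sits in r blocks, and counting incidences through any fixed point gives r(k − 1) = λ(v − 1), so r = λ(v − 1)/(k − 1).
  (ii) Total incidences bk = vr, so b = vr/k.
Step 1: r = λ(v − 1)/(k − 1) = 8·(7 − 1)/(2 − 1) = 8·6/1 = 48/1 = 48.
Step 2: b = vr/k = 7·48/2 = 336/2 = 168.
Check integrality: r = 48 ∈ Z ✓, b = 168 ∈ Z ✓.
(These identities are necessary conditions: they determine r and b for any design with these parameters, but do not by themselves prove that one exists.)

r = 48, b = 168.


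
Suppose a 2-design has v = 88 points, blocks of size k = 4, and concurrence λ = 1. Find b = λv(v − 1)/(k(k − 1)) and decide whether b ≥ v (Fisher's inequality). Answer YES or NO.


b = λv(v − 1)/(k(k − 1)) = 1·88·87/(4·3) = 7656/12 = 638.
Compare with v = 88: b ≥ v, so Fisher's inequality holds.

YES


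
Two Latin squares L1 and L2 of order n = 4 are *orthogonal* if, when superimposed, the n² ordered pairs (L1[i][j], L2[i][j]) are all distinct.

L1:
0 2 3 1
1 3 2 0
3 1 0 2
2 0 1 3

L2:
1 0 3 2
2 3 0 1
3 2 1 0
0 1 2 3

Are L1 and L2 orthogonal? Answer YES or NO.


Form the n² = 16 superimposed pairs (L1[i][j], L2[i][j]), row by row (rows and columns indexed from 0):
row 0: (0,1) (2,0) (3,3) (1,2)
row 1: (1,2) (3,3) (2,0) (0,1)
row 2: (3,3) (1,2) (0,1) (2,0)
row 3: (2,0) (0,1) (1,2) (3,3)
Orthogonality requires all 16 pairs distinct.
But the pair (1,2) repeats: cell (0,3) has L1 = 1, L2 = 2, and cell (1,0) has L1 = 1, L2 = 2.
A repeated pair means some other pair never occurs (only 4 distinct pairs out of 16), so the squares are not orthogonal.
Conclusion: NO.

NO


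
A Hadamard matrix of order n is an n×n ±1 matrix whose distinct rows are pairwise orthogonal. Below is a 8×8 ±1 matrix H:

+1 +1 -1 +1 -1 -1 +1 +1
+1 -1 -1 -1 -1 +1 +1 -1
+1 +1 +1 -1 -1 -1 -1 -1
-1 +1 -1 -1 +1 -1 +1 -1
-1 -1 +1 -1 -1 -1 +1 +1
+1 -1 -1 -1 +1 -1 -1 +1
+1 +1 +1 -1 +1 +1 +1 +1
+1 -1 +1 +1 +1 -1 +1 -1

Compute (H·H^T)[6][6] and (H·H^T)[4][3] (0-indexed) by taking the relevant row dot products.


Row 3 of H: [-1, 1, -1, -1, 1, -1, 1, -1].
Row 4 of H: [-1, -1, 1, -1, -1, -1, 1, 1].
Row 6 of H: [1, 1, 1, -1, 1, 1, 1, 1].
(H·H^T)[6][6] = Σ_j H[6][j]·H[6][j] = (1)² + (1)² + (1)² + (-1)² + (1)² + (1)² + (1)² + (1)² = 1 + 1 + 1 + 1 + 1 + 1 + 1 + 1 = 8.
(H·H^T)[4][3] = Σ_j H[4][j]·H[3][j] = (-1)·(-1) + (-1)·(1) + (1)·(-1) + (-1)·(-1) + (-1)·(1) + (-1)·(-1) + (1)·(1) + (1)·(-1) = 1 + -1 + -1 + 1 + -1 + 1 + 1 + -1 = 0.
So rows 4 and 3 are orthogonal; the diagonal entry equals n = 8.

(6,6) entry = 8; (4,3) entry = 0.


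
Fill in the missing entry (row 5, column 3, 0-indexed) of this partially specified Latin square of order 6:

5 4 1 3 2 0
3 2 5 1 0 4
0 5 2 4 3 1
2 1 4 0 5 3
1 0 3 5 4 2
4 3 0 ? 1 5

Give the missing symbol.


Row 5 contains symbols [0, 1, 3, 4, 5] — missing [2].
Column 3 contains symbols [0, 1, 3, 4, 5] — missing [2].
The missing symbol must appear in both missing sets; intersection = [2].
Therefore the hidden value is 2.

Missing value = 2.


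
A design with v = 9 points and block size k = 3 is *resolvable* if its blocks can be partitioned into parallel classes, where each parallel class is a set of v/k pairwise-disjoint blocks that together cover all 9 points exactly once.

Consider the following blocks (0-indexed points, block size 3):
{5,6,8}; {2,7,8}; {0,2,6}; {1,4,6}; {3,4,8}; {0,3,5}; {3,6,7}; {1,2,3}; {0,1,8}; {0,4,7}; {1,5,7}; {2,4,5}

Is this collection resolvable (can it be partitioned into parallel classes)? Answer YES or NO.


v = 9, block size k = 3, number of blocks = 12.
For resolvability, blocks must partition into parallel classes of size v/k = 3.
Total blocks must therefore be a multiple of 3: 12 = 3·4 + 0 ⇒ divisible ✓.
Greedy packing gives 4 candidate class(es). Each should be a full parallel class (size 3, covers all 9 points).
  Class 1 (3 blocks): {5,6,8}; {1,2,3}; {0,4,7}. Points covered: [0, 1, 2, 3, 4, 5, 6, 7, 8].
  Class 2 (3 blocks): {2,7,8}; {1,4,6}; {0,3,5}. Points covered: [0, 1, 2, 3, 4, 5, 6, 7, 8].
  Class 3 (3 blocks): {0,2,6}; {3,4,8}; {1,5,7}. Points covered: [0, 1, 2, 3, 4, 5, 6, 7, 8].
  Class 4 (3 blocks): {3,6,7}; {0,1,8}; {2,4,5}. Points covered: [0, 1, 2, 3, 4, 5, 6, 7, 8].
All classes full (size 3)? YES. All classes cover every point? YES.
Resolvable? YES.

YES
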